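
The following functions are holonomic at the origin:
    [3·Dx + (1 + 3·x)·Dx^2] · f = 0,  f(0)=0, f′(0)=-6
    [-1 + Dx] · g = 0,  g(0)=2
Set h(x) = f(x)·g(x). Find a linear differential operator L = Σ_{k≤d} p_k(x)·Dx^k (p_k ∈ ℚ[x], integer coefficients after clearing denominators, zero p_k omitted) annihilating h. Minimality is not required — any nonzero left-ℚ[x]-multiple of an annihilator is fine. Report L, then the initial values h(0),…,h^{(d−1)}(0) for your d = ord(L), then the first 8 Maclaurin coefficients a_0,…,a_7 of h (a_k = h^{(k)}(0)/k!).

L = (-2 + 3·x) + (1 - 6·x)·Dx + (1 + 3·x)·Dx^2  (order 2).
h: a_k = 0, -12, 6, -24, 52, -1289/10, 1307/4, -89122/105, …
ICs: h(0) = 0, h′(0) = -12.

f: a_k = 0, -6, 9, -18, 81/2, -486/5, 243, -4374/7, …
g: a_k = 2, 2, 1, 1/3, 1/12, 1/60, 1/360, 1/2520, …
Product ⇒ symmetric product L₀, ord ≤ 2.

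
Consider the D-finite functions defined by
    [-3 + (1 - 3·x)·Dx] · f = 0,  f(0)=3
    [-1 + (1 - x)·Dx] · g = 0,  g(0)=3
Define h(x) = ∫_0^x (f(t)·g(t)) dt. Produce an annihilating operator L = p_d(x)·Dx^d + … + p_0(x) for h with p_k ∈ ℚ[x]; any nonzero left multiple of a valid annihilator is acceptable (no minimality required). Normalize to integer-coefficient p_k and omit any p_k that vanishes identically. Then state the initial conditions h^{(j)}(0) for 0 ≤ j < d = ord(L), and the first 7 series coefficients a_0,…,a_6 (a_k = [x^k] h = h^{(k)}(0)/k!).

L = (-4 + 6·x)·Dx + (1 - 4·x + 3·x^2)·Dx^2  (order 2).
h: a_k = 0, 9, 18, 39, 90, 1089/5, 546, …
ICs: h(0) = 0, h′(0) = 9.

f: a_k = 3, 9, 27, 81, 243, 729, 2187, …
g: a_k = 3, 3, 3, 3, 3, 3, 3, …
L₀ := L_f ⊗_s L_g (sym. prod.), ord ≤ 1.
∫: right-multiply L₀ by Dx.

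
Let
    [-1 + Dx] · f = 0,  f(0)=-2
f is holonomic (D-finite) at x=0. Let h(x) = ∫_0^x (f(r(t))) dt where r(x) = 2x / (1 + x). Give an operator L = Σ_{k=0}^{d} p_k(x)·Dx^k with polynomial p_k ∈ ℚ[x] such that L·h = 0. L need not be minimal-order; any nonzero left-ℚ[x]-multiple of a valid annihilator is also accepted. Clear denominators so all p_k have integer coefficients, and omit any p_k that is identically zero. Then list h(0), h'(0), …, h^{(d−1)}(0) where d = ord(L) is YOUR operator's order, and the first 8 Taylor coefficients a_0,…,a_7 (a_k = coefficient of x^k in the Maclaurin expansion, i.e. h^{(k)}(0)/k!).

L = -2·Dx + (1 + 2·x + x^2)·Dx^2  (order 2).
h: a_k = 0, -2, -2, 0, 1/3, -4/15, 2/15, -8/315, …
ICs: h(0) = 0, h′(0) = -2.

f: a_k = -2, -2, -1, -1/3, -1/12, -1/60, -1/360, -1/2520, …
h₀=f(r): pull back L_f along r ⇒ L₀.
h=∫h₀ ⇒ L = L₀·Dx.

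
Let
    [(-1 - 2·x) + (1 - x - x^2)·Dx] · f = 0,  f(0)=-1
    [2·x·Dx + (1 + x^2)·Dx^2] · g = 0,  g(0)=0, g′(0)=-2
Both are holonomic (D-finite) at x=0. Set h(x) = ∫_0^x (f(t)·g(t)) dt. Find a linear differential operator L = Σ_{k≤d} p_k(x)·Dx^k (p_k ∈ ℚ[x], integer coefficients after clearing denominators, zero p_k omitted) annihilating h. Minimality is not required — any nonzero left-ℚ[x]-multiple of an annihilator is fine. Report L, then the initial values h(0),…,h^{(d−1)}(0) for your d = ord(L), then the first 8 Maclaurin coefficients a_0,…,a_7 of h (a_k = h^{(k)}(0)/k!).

L = (2 + 2·x + 6·x^2)·Dx + (2 + 2·x + 4·x^2 + 6·x^3)·Dx^2 + (-1 + x + x^3 + x^4)·Dx^3  (order 3).
h: a_k = 0, 0, 1, 2/3, 5/6, 16/15, 68/45, 72/35, …
ICs: h(0) = 0, h′(0) = 0, h′′(0) = 2.

f: a_k = -1, -1, -2, -3, -5, -8, -13, -21, …
g: a_k = 0, -2, 0, 2/3, 0, -2/5, 0, 2/7, …
Product ⇒ symmetric product L₀, ord ≤ 2.
∫: right-multiply L₀ by Dx.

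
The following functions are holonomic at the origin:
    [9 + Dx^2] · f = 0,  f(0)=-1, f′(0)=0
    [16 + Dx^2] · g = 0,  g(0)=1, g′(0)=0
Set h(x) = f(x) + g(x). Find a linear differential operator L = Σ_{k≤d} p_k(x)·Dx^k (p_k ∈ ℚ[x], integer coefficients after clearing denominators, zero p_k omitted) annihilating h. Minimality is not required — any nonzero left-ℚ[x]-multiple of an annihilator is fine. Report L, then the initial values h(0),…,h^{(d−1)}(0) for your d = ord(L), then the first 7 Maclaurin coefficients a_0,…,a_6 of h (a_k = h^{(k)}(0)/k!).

f: a_k = -1, 0, 9/2, 0, -27/8, 0, 81/80, …
g: a_k = 1, 0, -8, 0, 32/3, 0, -256/45, …
Weyl lclm of L_f,L_g ⇒ L₀ (ord ≤ 4).
L = 144 + 25·Dx^2 + Dx^4  (order 4).
h: a_k = 0, 0, -7/2, 0, 175/24, 0, -3367/720, …
ICs: h(0) = 0, h′(0) = 0, h′′(0) = -7, h′′′(0) = 0.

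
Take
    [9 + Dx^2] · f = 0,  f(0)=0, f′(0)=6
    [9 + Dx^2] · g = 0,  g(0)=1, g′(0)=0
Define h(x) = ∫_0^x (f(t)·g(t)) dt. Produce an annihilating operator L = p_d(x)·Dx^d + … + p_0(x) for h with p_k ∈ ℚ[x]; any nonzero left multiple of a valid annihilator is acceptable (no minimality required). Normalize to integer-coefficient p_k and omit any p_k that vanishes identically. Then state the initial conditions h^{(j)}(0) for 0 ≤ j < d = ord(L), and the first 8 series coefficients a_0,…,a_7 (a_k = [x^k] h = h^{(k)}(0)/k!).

L = 36·Dx^2 + Dx^4  (order 4).
h: a_k = 0, 0, 3, 0, -9, 0, 54/5, 0, …
ICs: h(0) = 0, h′(0) = 0, h′′(0) = 6, h′′′(0) = 0.

f: a_k = 0, 6, 0, -9, 0, 81/20, 0, -243/280, …
g: a_k = 1, 0, -9/2, 0, 27/8, 0, -81/80, 0, …
L₀ := L_f ⊗_s L_g (sym. prod.), ord ≤ 4.
h=∫₀ˣh₀: take L = L₀·Dx.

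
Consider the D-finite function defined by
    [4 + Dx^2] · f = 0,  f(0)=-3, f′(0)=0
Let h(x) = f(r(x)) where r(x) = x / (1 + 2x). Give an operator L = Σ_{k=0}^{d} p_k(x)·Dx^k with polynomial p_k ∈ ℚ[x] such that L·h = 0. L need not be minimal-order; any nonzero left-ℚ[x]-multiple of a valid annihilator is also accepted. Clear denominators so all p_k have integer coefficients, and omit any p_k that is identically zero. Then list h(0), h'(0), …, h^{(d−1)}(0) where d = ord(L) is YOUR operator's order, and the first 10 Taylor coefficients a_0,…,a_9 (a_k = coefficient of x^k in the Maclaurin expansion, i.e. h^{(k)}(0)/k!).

f: a_k = -3, 0, 6, 0, -2, 0, 4/15, 0, -2/105, 0, …
f∘r: x↦r, Dx↦Dx/r' in L_f ⇒ L₀.
L = 4 + (4 + 24·x + 48·x^2 + 32·x^3)·Dx + (1 + 8·x + 24·x^2 + 32·x^3 + 16·x^4)·Dx^2  (order 2).
h: a_k = -3, 0, 6, -24, 70, -176, 6004/15, -4176/5, 33398/21, -281312/105, …
ICs: h(0) = -3, h′(0) = 0.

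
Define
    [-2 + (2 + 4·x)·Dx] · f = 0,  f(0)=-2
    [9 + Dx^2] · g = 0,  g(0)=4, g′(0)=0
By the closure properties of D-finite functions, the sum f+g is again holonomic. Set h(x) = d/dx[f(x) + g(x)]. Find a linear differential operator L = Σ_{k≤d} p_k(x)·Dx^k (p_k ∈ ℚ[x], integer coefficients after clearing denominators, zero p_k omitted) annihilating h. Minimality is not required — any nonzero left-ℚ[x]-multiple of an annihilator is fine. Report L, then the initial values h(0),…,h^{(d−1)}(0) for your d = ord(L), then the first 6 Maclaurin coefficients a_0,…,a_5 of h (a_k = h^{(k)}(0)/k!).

f: a_k = -2, -2, 1, -1, 5/4, -7/4, …
g: a_k = 4, 0, -18, 0, 27/2, 0, …
f+g: L₀ = lclm(L_f,L_g), ord ≤ 1+2.
Differentiate: ansatz ord ≤ ord L₀ ⇒ L.
L = (-18 - 27·x - 27·x^2) + (-9 - 45·x - 81·x^2 - 54·x^3)·Dx + (-2 - 3·x - 3·x^2)·Dx^2 + (-1 - 5·x - 9·x^2 - 6·x^3)·Dx^3  (order 3).
h: a_k = -2, -34, -3, 59, -35/4, -171/20, …
ICs: h(0) = -2, h′(0) = -34, h′′(0) = -6.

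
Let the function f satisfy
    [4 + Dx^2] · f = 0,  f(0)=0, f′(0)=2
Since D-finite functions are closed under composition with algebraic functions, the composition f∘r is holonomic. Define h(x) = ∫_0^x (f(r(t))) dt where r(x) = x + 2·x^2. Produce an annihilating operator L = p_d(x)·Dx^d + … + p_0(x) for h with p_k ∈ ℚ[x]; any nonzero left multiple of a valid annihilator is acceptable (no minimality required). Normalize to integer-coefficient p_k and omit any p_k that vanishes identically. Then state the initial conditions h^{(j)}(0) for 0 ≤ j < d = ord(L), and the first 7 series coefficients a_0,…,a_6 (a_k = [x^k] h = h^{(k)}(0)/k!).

L = (4 + 48·x + 192·x^2 + 256·x^3)·Dx - 4·Dx^2 + (1 + 4·x)·Dx^3  (order 3).
h: a_k = 0, 0, 1, 4/3, -1/3, -8/5, -118/45, …
ICs: h(0) = 0, h′(0) = 0, h′′(0) = 2.

f: a_k = 0, 2, 0, -4/3, 0, 4/15, 0, …
Substitute x→r, Dx→(1/r')Dx; clear ⇒ L₀.
Integrate: L := L₀·Dx.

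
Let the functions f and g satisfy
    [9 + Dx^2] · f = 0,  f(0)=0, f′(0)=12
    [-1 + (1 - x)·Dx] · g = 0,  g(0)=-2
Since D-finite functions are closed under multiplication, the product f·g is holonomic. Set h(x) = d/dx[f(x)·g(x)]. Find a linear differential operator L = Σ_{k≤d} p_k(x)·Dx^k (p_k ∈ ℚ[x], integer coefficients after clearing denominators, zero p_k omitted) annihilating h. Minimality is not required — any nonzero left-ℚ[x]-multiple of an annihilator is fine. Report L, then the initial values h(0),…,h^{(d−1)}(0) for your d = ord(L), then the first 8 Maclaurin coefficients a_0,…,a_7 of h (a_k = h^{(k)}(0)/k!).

f: a_k = 0, 12, 0, -18, 0, 81/10, 0, -243/140, …
g: a_k = -2, -2, -2, -2, -2, -2, -2, -2, …
Product ⇒ symmetric product L₀, ord ≤ 2.
h=h₀': d/dx-closure on L₀ ⇒ L.
L = (7 - 18·x + 9·x^2) + (-2 + 2·x)·Dx + (1 - 2·x + x^2)·Dx^2  (order 2).
h: a_k = -24, -48, 36, 48, -21, -126/5, -51/10, -204/35, …
ICs: h(0) = -24, h′(0) = -48.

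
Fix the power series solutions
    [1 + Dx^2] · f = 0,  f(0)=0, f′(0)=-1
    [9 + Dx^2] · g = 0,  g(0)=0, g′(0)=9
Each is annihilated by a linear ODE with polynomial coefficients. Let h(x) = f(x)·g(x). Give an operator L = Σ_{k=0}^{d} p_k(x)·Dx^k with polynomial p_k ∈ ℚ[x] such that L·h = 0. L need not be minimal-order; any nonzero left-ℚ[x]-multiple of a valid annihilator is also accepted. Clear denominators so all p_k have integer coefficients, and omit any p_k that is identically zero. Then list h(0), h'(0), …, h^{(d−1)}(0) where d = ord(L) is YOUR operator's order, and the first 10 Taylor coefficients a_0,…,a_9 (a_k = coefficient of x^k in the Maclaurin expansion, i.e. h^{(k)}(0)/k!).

f: a_k = 0, -1, 0, 1/6, 0, -1/120, 0, 1/5040, 0, -1/362880, …
g: a_k = 0, 9, 0, -27/2, 0, 243/40, 0, -729/560, 0, 729/4480, …
f·g: L₀ = L_f ⊗_s L_g, ord ≤ 2·2.
L = 64 + 20·Dx^2 + Dx^4  (order 4).
h: a_k = 0, 0, -9, 0, 15, 0, -42/5, 0, 17/7, 0, …
ICs: h(0) = 0, h′(0) = 0, h′′(0) = -18, h′′′(0) = 0.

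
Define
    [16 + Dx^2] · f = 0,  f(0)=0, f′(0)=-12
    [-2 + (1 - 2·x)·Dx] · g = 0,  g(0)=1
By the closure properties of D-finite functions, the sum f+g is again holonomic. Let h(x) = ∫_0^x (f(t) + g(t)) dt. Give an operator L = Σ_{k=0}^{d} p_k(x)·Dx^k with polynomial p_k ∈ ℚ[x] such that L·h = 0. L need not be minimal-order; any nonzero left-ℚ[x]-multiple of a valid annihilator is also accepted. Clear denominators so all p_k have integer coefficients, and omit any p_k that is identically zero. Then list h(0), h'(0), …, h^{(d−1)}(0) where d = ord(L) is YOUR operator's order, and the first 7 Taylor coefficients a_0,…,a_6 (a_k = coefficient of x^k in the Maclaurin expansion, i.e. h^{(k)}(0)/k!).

f: a_k = 0, -12, 0, 32, 0, -128/5, 0, …
g: a_k = 1, 2, 4, 8, 16, 32, 64, …
Sum ⇒ L₀ = lclm(L_f,L_g) in ℚ(x)⟨Dx⟩.
∫: right-multiply L₀ by Dx.
L = (-160 + 256·x - 256·x^2)·Dx + (48 - 224·x + 384·x^2 - 256·x^3)·Dx^2 + (-10 + 16·x - 16·x^2)·Dx^3 + (3 - 14·x + 24·x^2 - 16·x^3)·Dx^4  (order 4).
h: a_k = 0, 1, -5, 4/3, 10, 16/5, 16/15, …
ICs: h(0) = 0, h′(0) = 1, h′′(0) = -10, h′′′(0) = 8.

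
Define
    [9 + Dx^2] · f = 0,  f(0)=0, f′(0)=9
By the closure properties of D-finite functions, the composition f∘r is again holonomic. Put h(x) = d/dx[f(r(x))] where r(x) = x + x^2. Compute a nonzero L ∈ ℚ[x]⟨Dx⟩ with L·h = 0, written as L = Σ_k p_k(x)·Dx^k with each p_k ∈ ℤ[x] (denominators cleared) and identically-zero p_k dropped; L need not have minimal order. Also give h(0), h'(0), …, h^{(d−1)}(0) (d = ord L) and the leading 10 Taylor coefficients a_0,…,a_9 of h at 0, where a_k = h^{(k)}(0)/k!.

L = (21 + 72·x + 216·x^2 + 288·x^3 + 144·x^4) + (-6 - 12·x)·Dx + (1 + 4·x + 4·x^2)·Dx^2  (order 2).
h: a_k = 9, 18, -81/2, -162, -1377/8, 405/4, 33291/80, 4131/10, 129033/4480, -170343/448, …
ICs: h(0) = 9, h′(0) = 18.

f: a_k = 0, 9, 0, -27/2, 0, 243/40, 0, -729/560, 0, 729/4480, …
L₀ from L_f via x↦r, Dx↦r'^{-1}Dx.
h=h₀': d/dx-closure on L₀ ⇒ L.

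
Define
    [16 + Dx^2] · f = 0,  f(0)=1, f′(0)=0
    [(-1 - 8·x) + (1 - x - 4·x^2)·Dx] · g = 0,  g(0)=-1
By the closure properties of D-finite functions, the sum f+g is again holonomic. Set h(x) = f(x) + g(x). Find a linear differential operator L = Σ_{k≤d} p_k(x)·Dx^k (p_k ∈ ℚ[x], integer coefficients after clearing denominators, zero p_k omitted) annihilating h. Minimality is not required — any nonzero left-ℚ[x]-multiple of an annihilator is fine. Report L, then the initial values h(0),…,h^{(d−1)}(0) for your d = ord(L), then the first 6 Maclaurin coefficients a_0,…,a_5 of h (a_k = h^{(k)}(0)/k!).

L = (-560 - 4608·x - 1664·x^2 - 6144·x^3 - 10240·x^4 - 16384·x^5) + (208 - 272·x - 896·x^2 + 1408·x^3 + 1536·x^4 - 6144·x^5 - 8192·x^6)·Dx + (-35 - 288·x - 104·x^2 - 384·x^3 - 640·x^4 - 1024·x^5)·Dx^2 + (13 - 17·x - 56·x^2 + 88·x^3 + 96·x^4 - 384·x^5 - 512·x^6)·Dx^3  (order 3).
h: a_k = 0, -1, -13, -9, -55/3, -65, …
ICs: h(0) = 0, h′(0) = -1, h′′(0) = -26.

f: a_k = 1, 0, -8, 0, 32/3, 0, …
g: a_k = -1, -1, -5, -9, -29, -65, …
L₀ := lclm(L_f,L_g); ord L₀ ≤ 2+1.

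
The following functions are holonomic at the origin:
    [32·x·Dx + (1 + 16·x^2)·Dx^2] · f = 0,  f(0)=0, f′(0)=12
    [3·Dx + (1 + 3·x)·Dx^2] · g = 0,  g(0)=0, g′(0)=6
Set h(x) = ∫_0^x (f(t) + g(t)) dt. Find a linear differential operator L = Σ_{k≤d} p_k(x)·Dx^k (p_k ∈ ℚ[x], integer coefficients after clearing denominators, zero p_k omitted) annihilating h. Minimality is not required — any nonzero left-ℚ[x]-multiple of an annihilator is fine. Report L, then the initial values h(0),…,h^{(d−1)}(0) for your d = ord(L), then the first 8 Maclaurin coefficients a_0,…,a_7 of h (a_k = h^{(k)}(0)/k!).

L = (-96 - 864·x + 4608·x^2 + 4608·x^3)·Dx^2 + (-50 - 192·x + 672·x^2 + 9216·x^3 + 9216·x^4)·Dx^3 + (-3 + 23·x + 96·x^2 + 512·x^3 + 2304·x^4 + 2304·x^5)·Dx^4  (order 4).
h: a_k = 0, 0, 9, -3, -23/2, -81/10, 593/5, -243/7, …
ICs: h(0) = 0, h′(0) = 0, h′′(0) = 18, h′′′(0) = -18.

f: a_k = 0, 12, 0, -64, 0, 3072/5, 0, -49152/7, …
g: a_k = 0, 6, -9, 18, -81/2, 486/5, -243, 4374/7, …
L₀ := lclm(L_f,L_g); ord L₀ ≤ 2+2.
∫: right-multiply L₀ by Dx.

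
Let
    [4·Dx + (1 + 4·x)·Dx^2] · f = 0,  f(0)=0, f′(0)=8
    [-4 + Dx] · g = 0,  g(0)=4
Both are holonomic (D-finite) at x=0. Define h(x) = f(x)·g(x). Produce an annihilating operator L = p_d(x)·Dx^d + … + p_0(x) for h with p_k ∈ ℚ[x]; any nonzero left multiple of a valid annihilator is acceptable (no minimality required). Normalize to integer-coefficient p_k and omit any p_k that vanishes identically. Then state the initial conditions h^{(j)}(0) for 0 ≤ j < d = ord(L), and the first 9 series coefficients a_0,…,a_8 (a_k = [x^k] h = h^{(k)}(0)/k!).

L = 64·x + (-4 - 32·x)·Dx + (1 + 4·x)·Dx^2  (order 2).
h: a_k = 0, 32, 64, 512/3, 0, 3072/5, -14336/9, 376832/63, -950272/45, …
ICs: h(0) = 0, h′(0) = 32.

f: a_k = 0, 8, -16, 128/3, -128, 2048/5, -4096/3, 32768/7, -16384, …
g: a_k = 4, 16, 32, 128/3, 128/3, 512/15, 1024/45, 4096/315, 2048/315, …
Sym-product of L_f,L_g gives L₀ (≤ ord 2).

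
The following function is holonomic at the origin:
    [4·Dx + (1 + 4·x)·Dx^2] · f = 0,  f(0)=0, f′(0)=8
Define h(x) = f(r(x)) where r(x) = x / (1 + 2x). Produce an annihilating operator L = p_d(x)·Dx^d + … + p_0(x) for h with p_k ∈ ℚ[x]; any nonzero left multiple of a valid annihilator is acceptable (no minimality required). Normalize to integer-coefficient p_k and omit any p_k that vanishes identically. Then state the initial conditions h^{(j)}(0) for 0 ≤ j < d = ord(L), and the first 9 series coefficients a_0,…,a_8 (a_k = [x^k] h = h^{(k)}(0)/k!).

f: a_k = 0, 8, -16, 128/3, -128, 2048/5, -4096/3, 32768/7, -16384, …
h₀=f(r): pull back L_f along r ⇒ L₀.
L = (8 + 24·x)·Dx + (1 + 8·x + 12·x^2)·Dx^2  (order 2).
h: a_k = 0, 8, -32, 416/3, -640, 15488/5, -46592/3, 559616/7, -419840, …
ICs: h(0) = 0, h′(0) = 8.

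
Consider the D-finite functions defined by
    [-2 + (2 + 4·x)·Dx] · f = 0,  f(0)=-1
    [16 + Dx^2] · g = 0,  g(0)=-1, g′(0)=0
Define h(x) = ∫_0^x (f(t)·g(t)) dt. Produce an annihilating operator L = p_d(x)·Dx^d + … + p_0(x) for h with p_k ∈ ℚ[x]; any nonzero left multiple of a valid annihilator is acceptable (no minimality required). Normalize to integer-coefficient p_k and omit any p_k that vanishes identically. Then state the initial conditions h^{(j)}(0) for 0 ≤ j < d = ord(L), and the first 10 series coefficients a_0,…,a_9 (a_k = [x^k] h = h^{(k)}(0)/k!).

f: a_k = -1, -1, 1/2, -1/2, 5/8, -7/8, 21/16, -33/16, 429/128, -715/128, …
g: a_k = -1, 0, 8, 0, -32/3, 0, 256/45, 0, -512/315, 0, …
h₀=f·g: eliminate ⇒ L₀, order ≤ 1·2.
Integrate: L := L₀·Dx.
L = (19 + 64·x + 64·x^2)·Dx + (-2 - 4·x)·Dx^2 + (1 + 4·x + 4·x^2)·Dx^3  (order 3).
h: a_k = 0, 1, 1/2, -17/6, -15/8, 337/120, 181/144, -5281/5040, -3811/5760, 199649/362880, …
ICs: h(0) = 0, h′(0) = 1, h′′(0) = 1.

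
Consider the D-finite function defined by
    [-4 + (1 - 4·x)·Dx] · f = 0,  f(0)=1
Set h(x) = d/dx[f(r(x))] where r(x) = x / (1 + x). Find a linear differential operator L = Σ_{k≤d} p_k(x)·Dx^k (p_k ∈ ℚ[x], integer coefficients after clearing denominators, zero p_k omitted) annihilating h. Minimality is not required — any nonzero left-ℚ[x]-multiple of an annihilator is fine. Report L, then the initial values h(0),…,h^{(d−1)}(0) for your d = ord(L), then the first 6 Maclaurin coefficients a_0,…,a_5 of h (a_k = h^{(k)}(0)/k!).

f: a_k = 1, 4, 16, 64, 256, 1024, …
Change of var in L_f (x↦r) gives L₀.
h₀' ⇒ L via d/dx closure of L₀.
L = 6 + (-1 + 3·x)·Dx  (order 1).
h: a_k = 4, 24, 108, 432, 1620, 5832, …
ICs: h(0) = 4.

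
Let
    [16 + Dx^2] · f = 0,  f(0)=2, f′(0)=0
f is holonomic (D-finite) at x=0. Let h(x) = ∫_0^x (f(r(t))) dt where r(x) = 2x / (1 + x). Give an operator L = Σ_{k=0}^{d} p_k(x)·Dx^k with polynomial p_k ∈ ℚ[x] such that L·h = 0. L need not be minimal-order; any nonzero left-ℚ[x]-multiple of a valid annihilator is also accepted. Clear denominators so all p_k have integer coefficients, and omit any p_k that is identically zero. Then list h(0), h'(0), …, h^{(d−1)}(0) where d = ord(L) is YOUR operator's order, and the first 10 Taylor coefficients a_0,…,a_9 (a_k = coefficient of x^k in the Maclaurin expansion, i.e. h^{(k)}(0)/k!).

L = 64·Dx + (2 + 6·x + 6·x^2 + 2·x^3)·Dx^2 + (1 + 4·x + 6·x^2 + 4·x^3 + x^4)·Dx^3  (order 3).
h: a_k = 0, 2, 0, -64/3, 32, 448/15, -1664/9, 106432/315, -1296/5, -932672/2835, …
ICs: h(0) = 0, h′(0) = 2, h′′(0) = 0.

f: a_k = 2, 0, -16, 0, 64/3, 0, -512/45, 0, 1024/315, 0, …
f∘r: x↦r, Dx↦Dx/r' in L_f ⇒ L₀.
∫: right-multiply L₀ by Dx.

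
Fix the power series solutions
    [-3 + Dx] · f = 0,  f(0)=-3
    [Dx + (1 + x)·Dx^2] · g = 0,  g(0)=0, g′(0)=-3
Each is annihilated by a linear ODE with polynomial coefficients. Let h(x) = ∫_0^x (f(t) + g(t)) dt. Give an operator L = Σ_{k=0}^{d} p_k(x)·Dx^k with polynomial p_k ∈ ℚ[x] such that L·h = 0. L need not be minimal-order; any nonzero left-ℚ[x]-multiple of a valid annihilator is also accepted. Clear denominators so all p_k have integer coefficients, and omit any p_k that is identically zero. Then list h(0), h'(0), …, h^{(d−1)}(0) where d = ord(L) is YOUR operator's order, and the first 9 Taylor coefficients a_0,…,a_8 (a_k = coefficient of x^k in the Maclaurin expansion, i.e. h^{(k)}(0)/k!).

L = (-15 - 9·x)·Dx^2 + (-7 - 18·x - 9·x^2)·Dx^3 + (4 + 7·x + 3·x^2)·Dx^4  (order 4).
h: a_k = 0, -3, -6, -4, -29/8, -15/8, -89/80, -29/80, -969/4480, …
ICs: h(0) = 0, h′(0) = -3, h′′(0) = -12, h′′′(0) = -24.

f: a_k = -3, -9, -27/2, -27/2, -81/8, -243/40, -243/80, -729/560, -2187/4480, …
g: a_k = 0, -3, 3/2, -1, 3/4, -3/5, 1/2, -3/7, 3/8, …
Weyl lclm of L_f,L_g ⇒ L₀ (ord ≤ 3).
h=∫₀ˣh₀: take L = L₀·Dx.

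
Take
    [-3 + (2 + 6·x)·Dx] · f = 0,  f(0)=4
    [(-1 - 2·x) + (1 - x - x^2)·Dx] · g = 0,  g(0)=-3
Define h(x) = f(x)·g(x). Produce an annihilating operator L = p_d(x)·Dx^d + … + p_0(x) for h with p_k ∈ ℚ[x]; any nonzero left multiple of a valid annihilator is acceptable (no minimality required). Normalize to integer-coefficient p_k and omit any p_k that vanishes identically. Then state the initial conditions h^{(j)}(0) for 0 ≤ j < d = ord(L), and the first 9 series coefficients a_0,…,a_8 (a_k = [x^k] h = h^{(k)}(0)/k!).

L = (5 + 7·x + 9·x^2) + (-2 - 4·x + 8·x^2 + 6·x^3)·Dx  (order 1).
h: a_k = -12, -30, -57/2, -315/4, -2217/32, -14577/64, -30117/256, -393363/512, 1186455/8192, …
ICs: h(0) = -12.

f: a_k = 4, 6, -9/2, 27/4, -405/32, 1701/64, -15309/256, 72171/512, -2814669/8192, …
g: a_k = -3, -3, -6, -9, -15, -24, -39, -63, -102, …
L₀ := L_f ⊗_s L_g (sym. prod.), ord ≤ 1.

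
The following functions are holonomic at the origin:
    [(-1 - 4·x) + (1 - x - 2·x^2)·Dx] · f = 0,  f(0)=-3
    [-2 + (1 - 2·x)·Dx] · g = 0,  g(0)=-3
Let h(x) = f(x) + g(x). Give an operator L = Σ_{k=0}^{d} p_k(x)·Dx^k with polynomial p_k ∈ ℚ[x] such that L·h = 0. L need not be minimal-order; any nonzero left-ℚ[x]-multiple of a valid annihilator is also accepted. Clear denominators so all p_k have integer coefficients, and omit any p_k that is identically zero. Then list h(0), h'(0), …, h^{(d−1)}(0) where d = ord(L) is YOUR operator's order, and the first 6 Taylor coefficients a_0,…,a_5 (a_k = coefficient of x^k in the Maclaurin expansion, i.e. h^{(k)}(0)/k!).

L = -4 + (-2 - 8·x)·Dx + (1 - x - 2·x^2)·Dx^2  (order 2).
h: a_k = -6, -9, -21, -39, -81, -159, …
ICs: h(0) = -6, h′(0) = -9.

f: a_k = -3, -3, -9, -15, -33, -63, …
g: a_k = -3, -6, -12, -24, -48, -96, …
Sum ⇒ L₀ = lclm(L_f,L_g) in ℚ(x)⟨Dx⟩.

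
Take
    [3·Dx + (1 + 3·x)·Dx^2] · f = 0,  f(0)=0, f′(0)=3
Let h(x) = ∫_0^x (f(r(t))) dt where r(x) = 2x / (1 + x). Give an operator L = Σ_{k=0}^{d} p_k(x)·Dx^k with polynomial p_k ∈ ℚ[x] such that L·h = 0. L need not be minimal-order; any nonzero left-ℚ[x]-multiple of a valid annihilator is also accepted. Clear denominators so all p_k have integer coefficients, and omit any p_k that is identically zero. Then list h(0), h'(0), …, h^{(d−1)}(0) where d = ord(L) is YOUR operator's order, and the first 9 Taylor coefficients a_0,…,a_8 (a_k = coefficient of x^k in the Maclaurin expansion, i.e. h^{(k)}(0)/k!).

f: a_k = 0, 3, -9/2, 9, -81/4, 243/5, -243/2, 2187/7, -6561/8, …
h₀=f(r): pull back L_f along r ⇒ L₀.
Integrate: L := L₀·Dx.
L = (8 + 14·x)·Dx^2 + (1 + 8·x + 7·x^2)·Dx^3  (order 3).
h: a_k = 0, 0, 3, -8, 57/2, -120, 2801/5, -19608/7, 411771/28, …
ICs: h(0) = 0, h′(0) = 0, h′′(0) = 6.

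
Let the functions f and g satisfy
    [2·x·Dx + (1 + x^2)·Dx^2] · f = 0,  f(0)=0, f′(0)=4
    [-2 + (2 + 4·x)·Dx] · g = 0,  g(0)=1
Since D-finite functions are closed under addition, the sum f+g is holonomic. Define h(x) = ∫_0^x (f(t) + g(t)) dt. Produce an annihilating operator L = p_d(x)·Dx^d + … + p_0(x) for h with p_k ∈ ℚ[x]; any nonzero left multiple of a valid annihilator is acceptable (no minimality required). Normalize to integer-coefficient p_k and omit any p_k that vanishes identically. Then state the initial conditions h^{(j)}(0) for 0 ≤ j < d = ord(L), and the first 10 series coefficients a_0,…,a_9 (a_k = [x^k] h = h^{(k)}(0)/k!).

f: a_k = 0, 4, 0, -4/3, 0, 4/5, 0, -4/7, 0, 4/9, …
g: a_k = 1, 1, -1/2, 1/2, -5/8, 7/8, -21/16, 33/16, -429/128, 715/128, …
Weyl lclm of L_f,L_g ⇒ L₀ (ord ≤ 3).
h=∫h₀ ⇒ L = L₀·Dx.
L = (-4 - 20·x + 12·x^2 + 12·x^3)·Dx^2 + (-10 - 16·x - 16·x^2 + 48·x^3 + 42·x^4)·Dx^3 + (-2 + 12·x^2 + 12·x^3 + 14·x^4 + 12·x^5)·Dx^4  (order 4).
h: a_k = 0, 1, 5/2, -1/6, -5/24, -1/8, 67/240, -3/16, 167/896, -143/384, …
ICs: h(0) = 0, h′(0) = 1, h′′(0) = 5, h′′′(0) = -1.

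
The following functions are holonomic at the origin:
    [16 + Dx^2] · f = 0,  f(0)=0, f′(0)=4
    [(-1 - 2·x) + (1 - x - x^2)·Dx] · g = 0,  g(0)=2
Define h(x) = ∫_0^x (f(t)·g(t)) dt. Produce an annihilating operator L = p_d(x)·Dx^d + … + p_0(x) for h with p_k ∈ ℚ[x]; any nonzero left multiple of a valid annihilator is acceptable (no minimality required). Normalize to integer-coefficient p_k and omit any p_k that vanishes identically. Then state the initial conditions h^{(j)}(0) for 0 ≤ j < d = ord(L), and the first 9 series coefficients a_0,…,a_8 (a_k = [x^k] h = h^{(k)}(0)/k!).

L = (-14 + 16·x + 16·x^2)·Dx + (2 + 4·x)·Dx^2 + (-1 + x + x^2)·Dx^3  (order 3).
h: a_k = 0, 0, 4, 8/3, -4/3, 8/15, 12/5, 256/105, 983/315, …
ICs: h(0) = 0, h′(0) = 0, h′′(0) = 8.

f: a_k = 0, 4, 0, -32/3, 0, 128/15, 0, -1024/315, 0, …
g: a_k = 2, 2, 4, 6, 10, 16, 26, 42, 68, …
f·g: L₀ = L_f ⊗_s L_g, ord ≤ 2·1.
h=∫₀ˣh₀: take L = L₀·Dx.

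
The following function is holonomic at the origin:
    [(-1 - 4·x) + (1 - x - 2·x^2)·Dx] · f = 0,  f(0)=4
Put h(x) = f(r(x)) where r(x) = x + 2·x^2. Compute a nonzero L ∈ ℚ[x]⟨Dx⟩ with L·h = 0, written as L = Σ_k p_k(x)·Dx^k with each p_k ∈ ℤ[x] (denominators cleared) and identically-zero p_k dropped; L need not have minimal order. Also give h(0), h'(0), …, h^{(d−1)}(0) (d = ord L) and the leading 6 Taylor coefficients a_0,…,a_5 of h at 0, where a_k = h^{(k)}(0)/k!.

f: a_k = 4, 4, 12, 20, 44, 84, …
Change of var in L_f (x↦r) gives L₀.
L = (1 + 8·x + 24·x^2 + 32·x^3) + (-1 + x + 4·x^2 + 8·x^3 + 8·x^4)·Dx  (order 1).
h: a_k = 4, 4, 20, 68, 212, 676, …
ICs: h(0) = 4.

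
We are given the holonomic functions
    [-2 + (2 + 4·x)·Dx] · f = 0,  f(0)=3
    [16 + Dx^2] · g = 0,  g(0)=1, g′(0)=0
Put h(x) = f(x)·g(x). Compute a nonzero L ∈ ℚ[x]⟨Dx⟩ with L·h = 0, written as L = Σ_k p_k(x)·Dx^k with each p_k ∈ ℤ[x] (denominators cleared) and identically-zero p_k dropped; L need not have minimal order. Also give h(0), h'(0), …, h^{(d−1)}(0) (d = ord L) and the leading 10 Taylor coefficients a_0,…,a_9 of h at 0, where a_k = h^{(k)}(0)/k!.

f: a_k = 3, 3, -3/2, 3/2, -15/8, 21/8, -63/16, 99/16, -1287/128, 2145/128, …
g: a_k = 1, 0, -8, 0, 32/3, 0, -256/45, 0, 512/315, 0, …
f·g: L₀ = L_f ⊗_s L_g, ord ≤ 1·2.
L = (19 + 64·x + 64·x^2) + (-2 - 4·x)·Dx + (1 + 4·x + 4·x^2)·Dx^2  (order 2).
h: a_k = 3, 3, -51/2, -45/2, 337/8, 181/8, -5281/240, -3811/240, 199649/13440, -37629/4480, …
ICs: h(0) = 3, h′(0) = 3.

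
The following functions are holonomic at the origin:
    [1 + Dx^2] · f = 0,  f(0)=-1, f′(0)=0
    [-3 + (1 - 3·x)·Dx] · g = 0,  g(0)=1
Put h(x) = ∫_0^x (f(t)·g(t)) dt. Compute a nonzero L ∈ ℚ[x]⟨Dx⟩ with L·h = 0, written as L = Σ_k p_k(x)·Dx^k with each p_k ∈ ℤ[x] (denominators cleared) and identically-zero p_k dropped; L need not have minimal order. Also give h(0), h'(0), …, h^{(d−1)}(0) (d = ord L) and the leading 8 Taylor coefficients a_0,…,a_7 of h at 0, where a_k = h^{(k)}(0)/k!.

L = (-1 + 3·x)·Dx + 6·Dx^2 + (-1 + 3·x)·Dx^3  (order 3).
h: a_k = 0, -1, -3/2, -17/6, -51/8, -1837/120, -1837/48, -495989/5040, …
ICs: h(0) = 0, h′(0) = -1, h′′(0) = -3.

f: a_k = -1, 0, 1/2, 0, -1/24, 0, 1/720, 0, …
g: a_k = 1, 3, 9, 27, 81, 243, 729, 2187, …
f·g: L₀ = L_f ⊗_s L_g, ord ≤ 2·1.
h=∫h₀ ⇒ L = L₀·Dx.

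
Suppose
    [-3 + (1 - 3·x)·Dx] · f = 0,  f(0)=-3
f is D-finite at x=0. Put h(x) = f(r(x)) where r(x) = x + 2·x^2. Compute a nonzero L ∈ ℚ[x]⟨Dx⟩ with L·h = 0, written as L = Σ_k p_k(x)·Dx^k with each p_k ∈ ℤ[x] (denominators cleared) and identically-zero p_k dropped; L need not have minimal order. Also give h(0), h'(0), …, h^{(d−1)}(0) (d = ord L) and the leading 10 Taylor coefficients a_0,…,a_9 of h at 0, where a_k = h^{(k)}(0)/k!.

L = (3 + 12·x) + (-1 + 3·x + 6·x^2)·Dx  (order 1).
h: a_k = -3, -9, -45, -189, -837, -3645, -15957, -69741, -304965, -1333341, …
ICs: h(0) = -3.

f: a_k = -3, -9, -27, -81, -243, -729, -2187, -6561, -19683, -59049, …
f∘r: x↦r, Dx↦Dx/r' in L_f ⇒ L₀.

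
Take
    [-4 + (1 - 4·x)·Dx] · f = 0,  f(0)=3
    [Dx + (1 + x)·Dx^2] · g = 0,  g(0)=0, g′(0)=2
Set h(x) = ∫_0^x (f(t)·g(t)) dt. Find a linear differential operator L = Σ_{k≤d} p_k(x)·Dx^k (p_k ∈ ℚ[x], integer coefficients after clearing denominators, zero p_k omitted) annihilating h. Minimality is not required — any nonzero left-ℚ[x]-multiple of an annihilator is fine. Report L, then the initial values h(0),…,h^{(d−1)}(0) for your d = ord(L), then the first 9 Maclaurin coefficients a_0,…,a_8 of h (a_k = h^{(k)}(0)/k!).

L = 4·Dx + (7 + 12·x)·Dx^2 + (-1 + 3·x + 4·x^2)·Dx^3  (order 3).
h: a_k = 0, 0, 3, 7, 43/2, 137/2, 3428/15, 3917/5, 383881/140, …
ICs: h(0) = 0, h′(0) = 0, h′′(0) = 6.

f: a_k = 3, 12, 48, 192, 768, 3072, 12288, 49152, 196608, …
g: a_k = 0, 2, -1, 2/3, -1/2, 2/5, -1/3, 2/7, -1/4, …
Sym-product of L_f,L_g gives L₀ (≤ ord 2).
h=∫h₀ ⇒ L = L₀·Dx.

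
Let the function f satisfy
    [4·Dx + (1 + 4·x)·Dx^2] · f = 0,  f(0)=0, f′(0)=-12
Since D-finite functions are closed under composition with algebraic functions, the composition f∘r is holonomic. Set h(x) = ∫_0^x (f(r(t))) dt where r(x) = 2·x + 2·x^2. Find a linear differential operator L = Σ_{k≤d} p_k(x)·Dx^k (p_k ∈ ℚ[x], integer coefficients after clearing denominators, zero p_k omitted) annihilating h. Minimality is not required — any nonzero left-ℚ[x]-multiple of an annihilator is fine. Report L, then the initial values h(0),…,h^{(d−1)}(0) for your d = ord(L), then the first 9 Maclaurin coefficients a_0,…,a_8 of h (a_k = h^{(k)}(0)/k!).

L = (6 + 16·x + 16·x^2)·Dx^2 + (1 + 10·x + 24·x^2 + 16·x^3)·Dx^3  (order 3).
h: a_k = 0, 0, -12, 24, -80, 1632/5, -7424/5, 50688/7, -259584/7, …
ICs: h(0) = 0, h′(0) = 0, h′′(0) = -24.

f: a_k = 0, -12, 24, -64, 192, -3072/5, 2048, -49152/7, 24576, …
Change of var in L_f (x↦r) gives L₀.
h=∫₀ˣh₀: take L = L₀·Dx.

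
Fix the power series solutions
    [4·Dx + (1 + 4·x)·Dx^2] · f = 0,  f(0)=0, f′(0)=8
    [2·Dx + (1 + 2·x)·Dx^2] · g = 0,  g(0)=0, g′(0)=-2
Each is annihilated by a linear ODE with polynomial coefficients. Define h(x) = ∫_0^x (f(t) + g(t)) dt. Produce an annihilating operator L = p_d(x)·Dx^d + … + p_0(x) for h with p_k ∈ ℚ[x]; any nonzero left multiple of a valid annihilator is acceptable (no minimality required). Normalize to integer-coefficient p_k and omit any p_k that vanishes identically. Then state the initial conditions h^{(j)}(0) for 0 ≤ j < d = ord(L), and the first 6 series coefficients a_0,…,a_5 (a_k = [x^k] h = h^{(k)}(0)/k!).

L = 16·Dx^2 + (12 + 32·x)·Dx^3 + (1 + 6·x + 8·x^2)·Dx^4  (order 4).
h: a_k = 0, 0, 3, -14/3, 10, -124/5, …
ICs: h(0) = 0, h′(0) = 0, h′′(0) = 6, h′′′(0) = -28.

f: a_k = 0, 8, -16, 128/3, -128, 2048/5, …
g: a_k = 0, -2, 2, -8/3, 4, -32/5, …
h₀=f+g: left-lcm gives L₀, ord ≤ 4.
h=∫h₀ ⇒ L = L₀·Dx.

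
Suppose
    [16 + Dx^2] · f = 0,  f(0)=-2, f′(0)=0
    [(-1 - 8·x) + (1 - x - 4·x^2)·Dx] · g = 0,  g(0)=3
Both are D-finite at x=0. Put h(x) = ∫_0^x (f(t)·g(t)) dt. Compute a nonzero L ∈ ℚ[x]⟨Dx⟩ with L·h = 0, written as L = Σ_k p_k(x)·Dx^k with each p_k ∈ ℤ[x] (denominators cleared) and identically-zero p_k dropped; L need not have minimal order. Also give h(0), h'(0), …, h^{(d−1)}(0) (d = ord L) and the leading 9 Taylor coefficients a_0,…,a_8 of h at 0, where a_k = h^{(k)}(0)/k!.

f: a_k = -2, 0, 16, 0, -64/3, 0, 512/45, 0, -1024/315, …
g: a_k = 3, 3, 15, 27, 87, 195, 543, 1323, 3495, …
Sym-product of L_f,L_g gives L₀ (≤ ord 2).
∫: right-multiply L₀ by Dx.
L = (-8 + 16·x + 64·x^2)·Dx + (2 + 16·x)·Dx^2 + (-1 + x + 4·x^2)·Dx^3  (order 3).
h: a_k = 0, -6, -3, 6, -3/2, 2/5, -11/3, 302/105, -509/60, …
ICs: h(0) = 0, h′(0) = -6, h′′(0) = -6.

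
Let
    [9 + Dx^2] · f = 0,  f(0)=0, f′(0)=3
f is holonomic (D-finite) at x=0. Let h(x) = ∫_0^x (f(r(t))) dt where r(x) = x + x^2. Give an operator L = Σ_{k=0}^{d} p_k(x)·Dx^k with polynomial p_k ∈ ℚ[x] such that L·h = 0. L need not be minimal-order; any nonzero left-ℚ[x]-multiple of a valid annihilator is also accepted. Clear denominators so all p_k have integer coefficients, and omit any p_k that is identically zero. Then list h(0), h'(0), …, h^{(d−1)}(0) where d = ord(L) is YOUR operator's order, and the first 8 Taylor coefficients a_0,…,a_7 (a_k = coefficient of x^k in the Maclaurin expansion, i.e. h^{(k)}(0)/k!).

L = (9 + 54·x + 108·x^2 + 72·x^3)·Dx - 2·Dx^2 + (1 + 2·x)·Dx^3  (order 3).
h: a_k = 0, 0, 3/2, 1, -9/8, -27/10, -153/80, 45/56, …
ICs: h(0) = 0, h′(0) = 0, h′′(0) = 3.

f: a_k = 0, 3, 0, -9/2, 0, 81/40, 0, -243/560, …
h₀=f(r): pull back L_f along r ⇒ L₀.
h=∫₀ˣh₀: take L = L₀·Dx.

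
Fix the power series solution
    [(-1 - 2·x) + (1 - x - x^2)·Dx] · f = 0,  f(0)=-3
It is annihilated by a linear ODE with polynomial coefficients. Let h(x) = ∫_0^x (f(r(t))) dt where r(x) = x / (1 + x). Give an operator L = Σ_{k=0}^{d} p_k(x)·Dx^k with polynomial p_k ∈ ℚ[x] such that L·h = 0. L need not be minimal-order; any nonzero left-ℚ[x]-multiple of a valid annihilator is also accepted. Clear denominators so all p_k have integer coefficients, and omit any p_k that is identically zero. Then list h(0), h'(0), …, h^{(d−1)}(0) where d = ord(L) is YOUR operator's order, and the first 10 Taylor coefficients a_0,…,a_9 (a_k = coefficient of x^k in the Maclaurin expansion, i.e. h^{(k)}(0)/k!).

f: a_k = -3, -3, -6, -9, -15, -24, -39, -63, -102, -165, …
L₀ from L_f via x↦r, Dx↦r'^{-1}Dx.
h=∫₀ˣh₀: take L = L₀·Dx.
L = (1 + 3·x)·Dx + (-1 - 2·x + x^3)·Dx^2  (order 2).
h: a_k = 0, -3, -3/2, -1, 0, -3/5, 1/2, -6/7, 9/8, -5/3, …
ICs: h(0) = 0, h′(0) = -3.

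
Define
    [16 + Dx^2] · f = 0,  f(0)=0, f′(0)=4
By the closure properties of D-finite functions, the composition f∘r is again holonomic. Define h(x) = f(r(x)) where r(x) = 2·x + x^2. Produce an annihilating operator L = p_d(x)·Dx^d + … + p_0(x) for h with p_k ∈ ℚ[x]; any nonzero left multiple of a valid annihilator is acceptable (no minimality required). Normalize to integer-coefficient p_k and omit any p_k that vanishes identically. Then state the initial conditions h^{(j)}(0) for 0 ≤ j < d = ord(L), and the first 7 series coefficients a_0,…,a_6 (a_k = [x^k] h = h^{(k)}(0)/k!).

L = (64 + 192·x + 192·x^2 + 64·x^3) - Dx + (1 + x)·Dx^2  (order 2).
h: a_k = 0, 8, 4, -256/3, -128, 3136/15, 672, …
ICs: h(0) = 0, h′(0) = 8.

f: a_k = 0, 4, 0, -32/3, 0, 128/15, 0, …
Change of var in L_f (x↦r) gives L₀.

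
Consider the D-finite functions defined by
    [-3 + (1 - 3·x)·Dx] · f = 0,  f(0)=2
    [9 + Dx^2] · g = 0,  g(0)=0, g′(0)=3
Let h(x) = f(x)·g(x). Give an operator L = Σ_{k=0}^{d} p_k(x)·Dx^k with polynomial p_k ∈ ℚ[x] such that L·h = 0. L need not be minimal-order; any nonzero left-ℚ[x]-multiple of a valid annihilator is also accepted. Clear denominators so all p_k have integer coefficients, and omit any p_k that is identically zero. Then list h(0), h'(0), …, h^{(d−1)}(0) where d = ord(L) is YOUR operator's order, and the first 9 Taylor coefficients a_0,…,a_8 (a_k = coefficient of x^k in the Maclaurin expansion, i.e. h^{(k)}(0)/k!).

L = (-9 + 27·x) + 6·Dx + (-1 + 3·x)·Dx^2  (order 2).
h: a_k = 0, 6, 18, 45, 135, 8181/20, 24543/20, 1030563/280, 3091689/280, …
ICs: h(0) = 0, h′(0) = 6.

f: a_k = 2, 6, 18, 54, 162, 486, 1458, 4374, 13122, …
g: a_k = 0, 3, 0, -9/2, 0, 81/40, 0, -243/560, 0, …
L₀ := L_f ⊗_s L_g (sym. prod.), ord ≤ 2.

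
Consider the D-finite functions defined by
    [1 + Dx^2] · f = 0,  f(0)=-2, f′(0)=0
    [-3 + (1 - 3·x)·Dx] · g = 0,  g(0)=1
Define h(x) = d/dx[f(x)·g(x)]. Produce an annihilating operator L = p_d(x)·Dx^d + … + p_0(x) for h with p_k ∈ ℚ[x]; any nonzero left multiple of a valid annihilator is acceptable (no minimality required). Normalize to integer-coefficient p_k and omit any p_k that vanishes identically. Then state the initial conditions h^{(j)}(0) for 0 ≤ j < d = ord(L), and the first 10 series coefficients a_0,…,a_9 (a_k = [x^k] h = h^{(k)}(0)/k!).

f: a_k = -2, 0, 1, 0, -1/12, 0, 1/360, 0, -1/20160, 0, …
g: a_k = 1, 3, 9, 27, 81, 243, 729, 2187, 6561, 19683, …
Product ⇒ symmetric product L₀, ord ≤ 2.
Differentiate: ansatz ord ≤ ord L₀ ⇒ L.
L = (-17 - 6·x + 9·x^2) + (-6 + 18·x)·Dx + (1 - 6·x + 9·x^2)·Dx^2  (order 2).
h: a_k = -6, -34, -153, -1837/3, -9185/4, -495989/60, -3471923/120, -249978457/2520, -749935371/2240, -202482550169/181440, …
ICs: h(0) = -6, h′(0) = -34.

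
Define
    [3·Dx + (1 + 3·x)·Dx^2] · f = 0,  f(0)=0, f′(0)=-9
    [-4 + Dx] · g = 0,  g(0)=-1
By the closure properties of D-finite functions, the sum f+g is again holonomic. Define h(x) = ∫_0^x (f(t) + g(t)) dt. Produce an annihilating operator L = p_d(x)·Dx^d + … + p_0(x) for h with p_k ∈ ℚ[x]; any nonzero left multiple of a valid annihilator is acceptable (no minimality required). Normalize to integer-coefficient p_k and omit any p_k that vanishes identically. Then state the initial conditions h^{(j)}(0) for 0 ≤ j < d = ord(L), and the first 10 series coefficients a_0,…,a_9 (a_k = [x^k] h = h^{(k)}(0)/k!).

L = (-120 - 144·x)·Dx^2 + (2 - 96·x - 144·x^2)·Dx^3 + (7 + 33·x + 36·x^2)·Dx^4  (order 4).
h: a_k = 0, -1, -13/2, 11/6, -113/12, 601/60, -463/18, 32293/630, -296269/2520, 6196049/22680, …
ICs: h(0) = 0, h′(0) = -1, h′′(0) = -13, h′′′(0) = 11.

f: a_k = 0, -9, 27/2, -27, 243/4, -729/5, 729/2, -6561/7, 19683/8, -6561, …
g: a_k = -1, -4, -8, -32/3, -32/3, -128/15, -256/45, -1024/315, -512/315, -2048/2835, …
L₀ := lclm(L_f,L_g); ord L₀ ≤ 2+1.
∫: right-multiply L₀ by Dx.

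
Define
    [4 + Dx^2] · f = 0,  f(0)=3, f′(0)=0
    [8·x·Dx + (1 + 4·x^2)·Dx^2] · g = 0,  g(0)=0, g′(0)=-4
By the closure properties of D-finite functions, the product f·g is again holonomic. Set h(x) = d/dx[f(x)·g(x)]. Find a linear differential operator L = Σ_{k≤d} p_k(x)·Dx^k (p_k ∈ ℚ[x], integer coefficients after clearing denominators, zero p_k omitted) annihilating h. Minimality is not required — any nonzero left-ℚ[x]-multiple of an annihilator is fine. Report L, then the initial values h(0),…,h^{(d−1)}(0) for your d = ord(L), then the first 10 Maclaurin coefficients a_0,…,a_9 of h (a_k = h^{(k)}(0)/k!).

L = (880 + 9408·x^2 + 59008·x^4 + 49152·x^6 + 24576·x^8 + 16384·x^10 + 32768·x^12) + (544·x + 9088·x^3 + 35840·x^5 + 40960·x^7 + 40960·x^9 + 32768·x^11)·Dx + (240 + 2720·x^2 + 17088·x^4 + 18944·x^6 + 16384·x^8 + 16384·x^10 + 16384·x^12)·Dx^2 + (136·x + 2272·x^3 + 8960·x^5 + 10240·x^7 + 10240·x^9 + 8192·x^11)·Dx^3 + (5 + 92·x^2 + 584·x^4 + 1664·x^6 + 2560·x^8 + 3072·x^10 + 2048·x^12)·Dx^4  (order 4).
h: a_k = -12, 0, 120, 0, -392, 0, 20816/15, 0, -185176/35, 0, …
ICs: h(0) = -12, h′(0) = 0, h′′(0) = 240, h′′′(0) = 0.

f: a_k = 3, 0, -6, 0, 2, 0, -4/15, 0, 2/105, 0, …
g: a_k = 0, -4, 0, 16/3, 0, -64/5, 0, 256/7, 0, -1024/9, …
h₀=f·g: eliminate ⇒ L₀, order ≤ 2·2.
h=h₀': d/dx-closure on L₀ ⇒ L.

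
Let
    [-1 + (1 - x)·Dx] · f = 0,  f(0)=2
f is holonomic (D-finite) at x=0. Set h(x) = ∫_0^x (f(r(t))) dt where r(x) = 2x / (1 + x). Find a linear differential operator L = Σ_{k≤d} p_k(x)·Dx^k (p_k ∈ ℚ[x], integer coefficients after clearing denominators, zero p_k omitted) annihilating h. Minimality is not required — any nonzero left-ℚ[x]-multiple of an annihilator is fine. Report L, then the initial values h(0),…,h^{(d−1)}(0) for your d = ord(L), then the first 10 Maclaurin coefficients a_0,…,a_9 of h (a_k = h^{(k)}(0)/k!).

f: a_k = 2, 2, 2, 2, 2, 2, 2, 2, 2, 2, …
Substitute x→r, Dx→(1/r')Dx; clear ⇒ L₀.
Integrate: L := L₀·Dx.
L = 2·Dx + (-1 + x^2)·Dx^2  (order 2).
h: a_k = 0, 2, 2, 4/3, 1, 4/5, 2/3, 4/7, 1/2, 4/9, …
ICs: h(0) = 0, h′(0) = 2.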